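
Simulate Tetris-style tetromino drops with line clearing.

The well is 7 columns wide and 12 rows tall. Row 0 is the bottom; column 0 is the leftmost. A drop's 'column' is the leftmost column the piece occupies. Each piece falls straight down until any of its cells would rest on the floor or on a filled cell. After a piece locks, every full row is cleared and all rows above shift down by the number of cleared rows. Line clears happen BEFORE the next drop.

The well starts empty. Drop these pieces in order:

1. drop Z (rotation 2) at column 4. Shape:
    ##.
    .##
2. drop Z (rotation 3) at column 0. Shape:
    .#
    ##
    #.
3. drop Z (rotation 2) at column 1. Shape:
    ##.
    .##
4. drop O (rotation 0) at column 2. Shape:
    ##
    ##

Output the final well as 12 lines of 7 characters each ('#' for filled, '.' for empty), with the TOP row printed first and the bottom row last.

Answer: .......
.......
.......
.......
.......
.......
..##...
..##...
.##....
.###...
##..##.
#....##

Derivation:
Drop 1: Z rot2 at col 4 lands with bottom-row=0; cleared 0 line(s) (total 0); column heights now [0 0 0 0 2 2 1], max=2
Drop 2: Z rot3 at col 0 lands with bottom-row=0; cleared 0 line(s) (total 0); column heights now [2 3 0 0 2 2 1], max=3
Drop 3: Z rot2 at col 1 lands with bottom-row=2; cleared 0 line(s) (total 0); column heights now [2 4 4 3 2 2 1], max=4
Drop 4: O rot0 at col 2 lands with bottom-row=4; cleared 0 line(s) (total 0); column heights now [2 4 6 6 2 2 1], max=6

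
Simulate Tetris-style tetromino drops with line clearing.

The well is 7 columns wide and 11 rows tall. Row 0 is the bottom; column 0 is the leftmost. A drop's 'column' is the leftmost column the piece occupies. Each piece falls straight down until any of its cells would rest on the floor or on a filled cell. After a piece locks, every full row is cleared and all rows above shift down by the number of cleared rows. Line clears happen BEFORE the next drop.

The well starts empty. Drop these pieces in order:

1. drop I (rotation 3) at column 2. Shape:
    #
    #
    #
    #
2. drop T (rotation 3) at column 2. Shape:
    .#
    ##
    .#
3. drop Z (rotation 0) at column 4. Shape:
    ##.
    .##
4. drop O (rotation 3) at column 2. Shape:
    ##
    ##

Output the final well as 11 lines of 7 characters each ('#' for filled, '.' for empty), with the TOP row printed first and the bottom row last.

Drop 1: I rot3 at col 2 lands with bottom-row=0; cleared 0 line(s) (total 0); column heights now [0 0 4 0 0 0 0], max=4
Drop 2: T rot3 at col 2 lands with bottom-row=3; cleared 0 line(s) (total 0); column heights now [0 0 5 6 0 0 0], max=6
Drop 3: Z rot0 at col 4 lands with bottom-row=0; cleared 0 line(s) (total 0); column heights now [0 0 5 6 2 2 1], max=6
Drop 4: O rot3 at col 2 lands with bottom-row=6; cleared 0 line(s) (total 0); column heights now [0 0 8 8 2 2 1], max=8

Answer: .......
.......
.......
..##...
..##...
...#...
..##...
..##...
..#....
..#.##.
..#..##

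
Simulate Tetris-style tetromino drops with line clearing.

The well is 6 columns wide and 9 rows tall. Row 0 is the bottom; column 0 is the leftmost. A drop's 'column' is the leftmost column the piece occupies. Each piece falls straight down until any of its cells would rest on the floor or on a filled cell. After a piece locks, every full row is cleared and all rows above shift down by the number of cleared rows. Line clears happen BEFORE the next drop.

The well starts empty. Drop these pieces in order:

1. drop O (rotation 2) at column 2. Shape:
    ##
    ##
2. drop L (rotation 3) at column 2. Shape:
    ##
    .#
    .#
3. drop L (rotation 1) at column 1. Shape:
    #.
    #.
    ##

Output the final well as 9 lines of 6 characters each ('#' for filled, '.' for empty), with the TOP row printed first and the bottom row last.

Drop 1: O rot2 at col 2 lands with bottom-row=0; cleared 0 line(s) (total 0); column heights now [0 0 2 2 0 0], max=2
Drop 2: L rot3 at col 2 lands with bottom-row=2; cleared 0 line(s) (total 0); column heights now [0 0 5 5 0 0], max=5
Drop 3: L rot1 at col 1 lands with bottom-row=5; cleared 0 line(s) (total 0); column heights now [0 8 6 5 0 0], max=8

Answer: ......
.#....
.#....
.##...
..##..
...#..
...#..
..##..
..##..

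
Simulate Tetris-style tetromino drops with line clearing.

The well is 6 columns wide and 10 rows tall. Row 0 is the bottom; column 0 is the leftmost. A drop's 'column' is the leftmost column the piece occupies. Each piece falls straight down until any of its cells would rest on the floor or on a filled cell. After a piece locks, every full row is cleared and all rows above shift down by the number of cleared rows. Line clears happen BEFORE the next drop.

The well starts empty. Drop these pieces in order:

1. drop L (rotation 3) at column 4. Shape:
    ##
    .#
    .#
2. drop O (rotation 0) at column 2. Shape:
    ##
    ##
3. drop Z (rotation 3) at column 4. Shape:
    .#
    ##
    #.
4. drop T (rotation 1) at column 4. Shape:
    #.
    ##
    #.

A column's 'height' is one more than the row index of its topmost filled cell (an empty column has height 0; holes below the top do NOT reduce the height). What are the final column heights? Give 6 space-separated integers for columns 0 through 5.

Drop 1: L rot3 at col 4 lands with bottom-row=0; cleared 0 line(s) (total 0); column heights now [0 0 0 0 3 3], max=3
Drop 2: O rot0 at col 2 lands with bottom-row=0; cleared 0 line(s) (total 0); column heights now [0 0 2 2 3 3], max=3
Drop 3: Z rot3 at col 4 lands with bottom-row=3; cleared 0 line(s) (total 0); column heights now [0 0 2 2 5 6], max=6
Drop 4: T rot1 at col 4 lands with bottom-row=5; cleared 0 line(s) (total 0); column heights now [0 0 2 2 8 7], max=8

Answer: 0 0 2 2 8 7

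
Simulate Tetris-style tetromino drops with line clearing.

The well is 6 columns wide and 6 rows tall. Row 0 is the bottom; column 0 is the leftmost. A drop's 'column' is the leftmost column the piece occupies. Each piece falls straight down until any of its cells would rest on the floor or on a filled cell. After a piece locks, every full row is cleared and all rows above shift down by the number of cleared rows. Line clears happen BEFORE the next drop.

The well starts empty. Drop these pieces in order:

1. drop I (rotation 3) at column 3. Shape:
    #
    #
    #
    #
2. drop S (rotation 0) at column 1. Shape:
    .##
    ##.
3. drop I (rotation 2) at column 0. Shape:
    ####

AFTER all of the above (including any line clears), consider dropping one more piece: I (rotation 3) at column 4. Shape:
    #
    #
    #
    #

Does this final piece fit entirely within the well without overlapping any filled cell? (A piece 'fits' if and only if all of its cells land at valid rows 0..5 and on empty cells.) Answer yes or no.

Answer: yes

Derivation:
Drop 1: I rot3 at col 3 lands with bottom-row=0; cleared 0 line(s) (total 0); column heights now [0 0 0 4 0 0], max=4
Drop 2: S rot0 at col 1 lands with bottom-row=3; cleared 0 line(s) (total 0); column heights now [0 4 5 5 0 0], max=5
Drop 3: I rot2 at col 0 lands with bottom-row=5; cleared 0 line(s) (total 0); column heights now [6 6 6 6 0 0], max=6
Test piece I rot3 at col 4 (width 1): heights before test = [6 6 6 6 0 0]; fits = True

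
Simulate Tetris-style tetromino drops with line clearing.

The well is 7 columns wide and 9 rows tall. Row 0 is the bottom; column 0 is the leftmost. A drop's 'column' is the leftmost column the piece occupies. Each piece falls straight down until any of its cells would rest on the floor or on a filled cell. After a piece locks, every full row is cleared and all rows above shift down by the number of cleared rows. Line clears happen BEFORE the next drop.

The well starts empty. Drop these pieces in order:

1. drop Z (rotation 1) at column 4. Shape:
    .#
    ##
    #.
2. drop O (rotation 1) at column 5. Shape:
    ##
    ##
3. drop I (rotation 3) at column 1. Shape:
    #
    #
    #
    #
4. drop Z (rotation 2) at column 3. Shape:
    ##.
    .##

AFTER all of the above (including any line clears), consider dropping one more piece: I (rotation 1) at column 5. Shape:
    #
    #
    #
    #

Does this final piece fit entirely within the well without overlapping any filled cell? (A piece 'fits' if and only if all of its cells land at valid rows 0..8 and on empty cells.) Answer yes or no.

Drop 1: Z rot1 at col 4 lands with bottom-row=0; cleared 0 line(s) (total 0); column heights now [0 0 0 0 2 3 0], max=3
Drop 2: O rot1 at col 5 lands with bottom-row=3; cleared 0 line(s) (total 0); column heights now [0 0 0 0 2 5 5], max=5
Drop 3: I rot3 at col 1 lands with bottom-row=0; cleared 0 line(s) (total 0); column heights now [0 4 0 0 2 5 5], max=5
Drop 4: Z rot2 at col 3 lands with bottom-row=5; cleared 0 line(s) (total 0); column heights now [0 4 0 7 7 6 5], max=7
Test piece I rot1 at col 5 (width 1): heights before test = [0 4 0 7 7 6 5]; fits = False

Answer: no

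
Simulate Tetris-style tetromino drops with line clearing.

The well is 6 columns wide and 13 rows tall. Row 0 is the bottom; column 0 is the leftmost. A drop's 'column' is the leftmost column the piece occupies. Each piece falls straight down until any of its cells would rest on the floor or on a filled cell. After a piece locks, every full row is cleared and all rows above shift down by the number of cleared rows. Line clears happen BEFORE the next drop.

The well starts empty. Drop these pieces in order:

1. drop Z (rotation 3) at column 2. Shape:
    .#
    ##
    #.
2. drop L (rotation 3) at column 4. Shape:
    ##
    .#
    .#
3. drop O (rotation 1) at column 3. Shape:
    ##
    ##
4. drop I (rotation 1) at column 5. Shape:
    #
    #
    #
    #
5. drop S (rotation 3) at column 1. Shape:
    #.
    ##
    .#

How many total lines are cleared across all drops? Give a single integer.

Answer: 0

Derivation:
Drop 1: Z rot3 at col 2 lands with bottom-row=0; cleared 0 line(s) (total 0); column heights now [0 0 2 3 0 0], max=3
Drop 2: L rot3 at col 4 lands with bottom-row=0; cleared 0 line(s) (total 0); column heights now [0 0 2 3 3 3], max=3
Drop 3: O rot1 at col 3 lands with bottom-row=3; cleared 0 line(s) (total 0); column heights now [0 0 2 5 5 3], max=5
Drop 4: I rot1 at col 5 lands with bottom-row=3; cleared 0 line(s) (total 0); column heights now [0 0 2 5 5 7], max=7
Drop 5: S rot3 at col 1 lands with bottom-row=2; cleared 0 line(s) (total 0); column heights now [0 5 4 5 5 7], max=7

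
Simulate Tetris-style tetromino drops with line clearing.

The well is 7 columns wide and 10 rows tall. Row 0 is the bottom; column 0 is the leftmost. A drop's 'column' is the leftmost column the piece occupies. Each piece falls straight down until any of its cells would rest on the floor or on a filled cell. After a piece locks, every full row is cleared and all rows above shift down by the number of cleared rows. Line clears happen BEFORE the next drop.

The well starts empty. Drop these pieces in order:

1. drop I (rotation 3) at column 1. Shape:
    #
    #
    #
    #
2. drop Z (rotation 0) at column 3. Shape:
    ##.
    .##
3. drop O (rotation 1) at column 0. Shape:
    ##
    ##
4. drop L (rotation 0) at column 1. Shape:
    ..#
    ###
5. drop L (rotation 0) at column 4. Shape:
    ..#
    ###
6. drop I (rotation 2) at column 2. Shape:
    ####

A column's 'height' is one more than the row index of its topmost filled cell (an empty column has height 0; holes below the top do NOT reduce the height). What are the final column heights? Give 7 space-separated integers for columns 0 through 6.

Drop 1: I rot3 at col 1 lands with bottom-row=0; cleared 0 line(s) (total 0); column heights now [0 4 0 0 0 0 0], max=4
Drop 2: Z rot0 at col 3 lands with bottom-row=0; cleared 0 line(s) (total 0); column heights now [0 4 0 2 2 1 0], max=4
Drop 3: O rot1 at col 0 lands with bottom-row=4; cleared 0 line(s) (total 0); column heights now [6 6 0 2 2 1 0], max=6
Drop 4: L rot0 at col 1 lands with bottom-row=6; cleared 0 line(s) (total 0); column heights now [6 7 7 8 2 1 0], max=8
Drop 5: L rot0 at col 4 lands with bottom-row=2; cleared 0 line(s) (total 0); column heights now [6 7 7 8 3 3 4], max=8
Drop 6: I rot2 at col 2 lands with bottom-row=8; cleared 0 line(s) (total 0); column heights now [6 7 9 9 9 9 4], max=9

Answer: 6 7 9 9 9 9 4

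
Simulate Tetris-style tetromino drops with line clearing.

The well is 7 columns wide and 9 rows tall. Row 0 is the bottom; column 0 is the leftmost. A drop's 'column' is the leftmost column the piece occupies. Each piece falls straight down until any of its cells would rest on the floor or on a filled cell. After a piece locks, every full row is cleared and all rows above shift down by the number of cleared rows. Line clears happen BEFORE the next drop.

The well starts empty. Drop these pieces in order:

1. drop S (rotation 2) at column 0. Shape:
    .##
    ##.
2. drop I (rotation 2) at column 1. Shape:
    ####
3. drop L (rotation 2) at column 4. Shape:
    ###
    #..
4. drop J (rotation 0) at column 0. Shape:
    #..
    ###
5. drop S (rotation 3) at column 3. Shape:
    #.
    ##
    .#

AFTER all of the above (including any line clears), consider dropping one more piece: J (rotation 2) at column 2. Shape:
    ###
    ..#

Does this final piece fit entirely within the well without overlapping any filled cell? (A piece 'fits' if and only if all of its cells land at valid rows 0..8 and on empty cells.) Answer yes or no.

Answer: yes

Derivation:
Drop 1: S rot2 at col 0 lands with bottom-row=0; cleared 0 line(s) (total 0); column heights now [1 2 2 0 0 0 0], max=2
Drop 2: I rot2 at col 1 lands with bottom-row=2; cleared 0 line(s) (total 0); column heights now [1 3 3 3 3 0 0], max=3
Drop 3: L rot2 at col 4 lands with bottom-row=3; cleared 0 line(s) (total 0); column heights now [1 3 3 3 5 5 5], max=5
Drop 4: J rot0 at col 0 lands with bottom-row=3; cleared 0 line(s) (total 0); column heights now [5 4 4 3 5 5 5], max=5
Drop 5: S rot3 at col 3 lands with bottom-row=5; cleared 0 line(s) (total 0); column heights now [5 4 4 8 7 5 5], max=8
Test piece J rot2 at col 2 (width 3): heights before test = [5 4 4 8 7 5 5]; fits = True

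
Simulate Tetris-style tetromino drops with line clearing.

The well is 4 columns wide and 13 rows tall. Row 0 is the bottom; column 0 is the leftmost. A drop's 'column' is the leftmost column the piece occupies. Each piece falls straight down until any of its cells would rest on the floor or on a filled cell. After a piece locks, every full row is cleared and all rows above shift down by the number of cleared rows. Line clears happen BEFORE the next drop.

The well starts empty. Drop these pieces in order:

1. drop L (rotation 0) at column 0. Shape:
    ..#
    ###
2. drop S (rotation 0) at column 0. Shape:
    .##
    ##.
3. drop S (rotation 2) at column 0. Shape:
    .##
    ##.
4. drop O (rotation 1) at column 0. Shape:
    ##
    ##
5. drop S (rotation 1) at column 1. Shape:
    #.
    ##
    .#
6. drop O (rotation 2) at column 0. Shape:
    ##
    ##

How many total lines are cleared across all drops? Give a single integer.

Answer: 0

Derivation:
Drop 1: L rot0 at col 0 lands with bottom-row=0; cleared 0 line(s) (total 0); column heights now [1 1 2 0], max=2
Drop 2: S rot0 at col 0 lands with bottom-row=1; cleared 0 line(s) (total 0); column heights now [2 3 3 0], max=3
Drop 3: S rot2 at col 0 lands with bottom-row=3; cleared 0 line(s) (total 0); column heights now [4 5 5 0], max=5
Drop 4: O rot1 at col 0 lands with bottom-row=5; cleared 0 line(s) (total 0); column heights now [7 7 5 0], max=7
Drop 5: S rot1 at col 1 lands with bottom-row=6; cleared 0 line(s) (total 0); column heights now [7 9 8 0], max=9
Drop 6: O rot2 at col 0 lands with bottom-row=9; cleared 0 line(s) (total 0); column heights now [11 11 8 0], max=11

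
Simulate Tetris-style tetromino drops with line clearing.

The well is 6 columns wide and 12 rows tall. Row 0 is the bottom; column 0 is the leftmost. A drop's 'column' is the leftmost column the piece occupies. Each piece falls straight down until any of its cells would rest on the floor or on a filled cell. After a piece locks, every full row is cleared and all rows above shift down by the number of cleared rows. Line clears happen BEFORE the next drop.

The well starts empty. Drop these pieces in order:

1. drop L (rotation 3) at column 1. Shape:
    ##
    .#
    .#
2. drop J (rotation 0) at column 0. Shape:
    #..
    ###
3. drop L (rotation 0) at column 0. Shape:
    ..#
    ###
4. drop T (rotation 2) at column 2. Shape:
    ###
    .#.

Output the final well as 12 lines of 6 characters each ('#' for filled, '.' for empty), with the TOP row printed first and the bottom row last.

Answer: ......
......
......
......
..###.
..##..
###...
#.....
###...
.##...
..#...
..#...

Derivation:
Drop 1: L rot3 at col 1 lands with bottom-row=0; cleared 0 line(s) (total 0); column heights now [0 3 3 0 0 0], max=3
Drop 2: J rot0 at col 0 lands with bottom-row=3; cleared 0 line(s) (total 0); column heights now [5 4 4 0 0 0], max=5
Drop 3: L rot0 at col 0 lands with bottom-row=5; cleared 0 line(s) (total 0); column heights now [6 6 7 0 0 0], max=7
Drop 4: T rot2 at col 2 lands with bottom-row=6; cleared 0 line(s) (total 0); column heights now [6 6 8 8 8 0], max=8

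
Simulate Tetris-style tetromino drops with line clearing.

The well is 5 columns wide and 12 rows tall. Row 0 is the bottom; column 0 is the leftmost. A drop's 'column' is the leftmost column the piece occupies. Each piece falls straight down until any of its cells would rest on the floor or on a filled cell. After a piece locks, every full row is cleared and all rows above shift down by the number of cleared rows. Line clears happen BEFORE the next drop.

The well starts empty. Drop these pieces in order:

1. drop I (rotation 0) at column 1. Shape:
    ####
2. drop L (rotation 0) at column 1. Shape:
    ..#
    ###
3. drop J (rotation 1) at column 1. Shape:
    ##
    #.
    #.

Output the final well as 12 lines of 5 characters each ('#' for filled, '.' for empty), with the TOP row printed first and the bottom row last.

Drop 1: I rot0 at col 1 lands with bottom-row=0; cleared 0 line(s) (total 0); column heights now [0 1 1 1 1], max=1
Drop 2: L rot0 at col 1 lands with bottom-row=1; cleared 0 line(s) (total 0); column heights now [0 2 2 3 1], max=3
Drop 3: J rot1 at col 1 lands with bottom-row=2; cleared 0 line(s) (total 0); column heights now [0 5 5 3 1], max=5

Answer: .....
.....
.....
.....
.....
.....
.....
.##..
.#...
.#.#.
.###.
.####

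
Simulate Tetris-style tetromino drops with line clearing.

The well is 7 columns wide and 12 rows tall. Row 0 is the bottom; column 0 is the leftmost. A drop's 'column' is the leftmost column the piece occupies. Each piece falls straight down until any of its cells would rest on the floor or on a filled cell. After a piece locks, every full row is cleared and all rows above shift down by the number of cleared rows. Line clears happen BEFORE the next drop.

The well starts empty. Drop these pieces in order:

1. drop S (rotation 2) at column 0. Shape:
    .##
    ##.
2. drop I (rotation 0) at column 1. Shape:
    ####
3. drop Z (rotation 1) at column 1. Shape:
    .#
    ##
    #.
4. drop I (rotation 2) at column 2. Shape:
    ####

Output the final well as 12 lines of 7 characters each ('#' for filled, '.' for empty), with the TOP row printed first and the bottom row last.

Drop 1: S rot2 at col 0 lands with bottom-row=0; cleared 0 line(s) (total 0); column heights now [1 2 2 0 0 0 0], max=2
Drop 2: I rot0 at col 1 lands with bottom-row=2; cleared 0 line(s) (total 0); column heights now [1 3 3 3 3 0 0], max=3
Drop 3: Z rot1 at col 1 lands with bottom-row=3; cleared 0 line(s) (total 0); column heights now [1 5 6 3 3 0 0], max=6
Drop 4: I rot2 at col 2 lands with bottom-row=6; cleared 0 line(s) (total 0); column heights now [1 5 7 7 7 7 0], max=7

Answer: .......
.......
.......
.......
.......
..####.
..#....
.##....
.#.....
.####..
.##....
##.....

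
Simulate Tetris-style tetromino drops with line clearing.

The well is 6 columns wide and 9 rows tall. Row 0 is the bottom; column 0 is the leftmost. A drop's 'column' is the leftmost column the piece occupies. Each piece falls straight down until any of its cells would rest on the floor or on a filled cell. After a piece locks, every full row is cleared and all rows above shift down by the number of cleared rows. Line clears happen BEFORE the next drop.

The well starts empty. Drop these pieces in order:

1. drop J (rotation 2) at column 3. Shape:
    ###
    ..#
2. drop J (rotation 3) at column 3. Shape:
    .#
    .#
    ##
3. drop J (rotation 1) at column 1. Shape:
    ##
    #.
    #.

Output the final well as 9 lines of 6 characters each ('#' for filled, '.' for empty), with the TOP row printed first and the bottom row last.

Drop 1: J rot2 at col 3 lands with bottom-row=0; cleared 0 line(s) (total 0); column heights now [0 0 0 2 2 2], max=2
Drop 2: J rot3 at col 3 lands with bottom-row=2; cleared 0 line(s) (total 0); column heights now [0 0 0 3 5 2], max=5
Drop 3: J rot1 at col 1 lands with bottom-row=0; cleared 0 line(s) (total 0); column heights now [0 3 3 3 5 2], max=5

Answer: ......
......
......
......
....#.
....#.
.####.
.#.###
.#...#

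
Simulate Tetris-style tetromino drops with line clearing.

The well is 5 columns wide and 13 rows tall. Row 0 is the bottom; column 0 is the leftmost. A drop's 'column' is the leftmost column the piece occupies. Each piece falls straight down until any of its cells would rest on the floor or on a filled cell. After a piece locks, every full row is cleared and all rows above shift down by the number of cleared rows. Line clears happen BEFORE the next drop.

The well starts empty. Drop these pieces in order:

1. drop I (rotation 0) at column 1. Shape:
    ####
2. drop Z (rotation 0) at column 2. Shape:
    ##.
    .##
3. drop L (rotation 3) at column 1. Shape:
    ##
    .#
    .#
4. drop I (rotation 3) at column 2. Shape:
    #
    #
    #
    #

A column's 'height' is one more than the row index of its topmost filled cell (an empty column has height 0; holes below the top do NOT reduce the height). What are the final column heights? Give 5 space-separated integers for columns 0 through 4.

Drop 1: I rot0 at col 1 lands with bottom-row=0; cleared 0 line(s) (total 0); column heights now [0 1 1 1 1], max=1
Drop 2: Z rot0 at col 2 lands with bottom-row=1; cleared 0 line(s) (total 0); column heights now [0 1 3 3 2], max=3
Drop 3: L rot3 at col 1 lands with bottom-row=3; cleared 0 line(s) (total 0); column heights now [0 6 6 3 2], max=6
Drop 4: I rot3 at col 2 lands with bottom-row=6; cleared 0 line(s) (total 0); column heights now [0 6 10 3 2], max=10

Answer: 0 6 10 3 2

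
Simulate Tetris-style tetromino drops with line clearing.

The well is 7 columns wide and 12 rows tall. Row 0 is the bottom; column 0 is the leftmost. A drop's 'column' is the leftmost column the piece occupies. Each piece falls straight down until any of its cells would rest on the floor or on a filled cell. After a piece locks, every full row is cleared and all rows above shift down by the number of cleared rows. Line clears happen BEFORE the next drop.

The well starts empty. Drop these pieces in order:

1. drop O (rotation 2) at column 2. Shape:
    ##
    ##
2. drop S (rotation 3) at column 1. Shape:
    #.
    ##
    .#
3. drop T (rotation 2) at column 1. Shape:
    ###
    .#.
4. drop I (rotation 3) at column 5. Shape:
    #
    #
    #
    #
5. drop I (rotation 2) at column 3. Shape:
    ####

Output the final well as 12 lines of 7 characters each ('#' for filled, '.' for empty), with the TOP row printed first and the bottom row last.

Answer: .......
.......
.......
.......
.......
...####
.###...
.##....
.##..#.
..#..#.
..##.#.
..##.#.

Derivation:
Drop 1: O rot2 at col 2 lands with bottom-row=0; cleared 0 line(s) (total 0); column heights now [0 0 2 2 0 0 0], max=2
Drop 2: S rot3 at col 1 lands with bottom-row=2; cleared 0 line(s) (total 0); column heights now [0 5 4 2 0 0 0], max=5
Drop 3: T rot2 at col 1 lands with bottom-row=4; cleared 0 line(s) (total 0); column heights now [0 6 6 6 0 0 0], max=6
Drop 4: I rot3 at col 5 lands with bottom-row=0; cleared 0 line(s) (total 0); column heights now [0 6 6 6 0 4 0], max=6
Drop 5: I rot2 at col 3 lands with bottom-row=6; cleared 0 line(s) (total 0); column heights now [0 6 6 7 7 7 7], max=7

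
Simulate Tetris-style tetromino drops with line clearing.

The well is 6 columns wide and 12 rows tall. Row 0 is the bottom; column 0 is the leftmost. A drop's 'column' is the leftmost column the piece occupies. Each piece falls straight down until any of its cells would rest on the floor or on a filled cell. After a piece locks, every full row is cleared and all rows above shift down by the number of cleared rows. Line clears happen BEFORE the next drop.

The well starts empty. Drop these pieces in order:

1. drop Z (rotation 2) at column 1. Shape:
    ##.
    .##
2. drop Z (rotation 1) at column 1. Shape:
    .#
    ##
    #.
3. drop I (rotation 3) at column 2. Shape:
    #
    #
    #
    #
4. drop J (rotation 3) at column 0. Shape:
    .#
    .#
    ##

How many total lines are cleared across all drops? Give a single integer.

Answer: 0

Derivation:
Drop 1: Z rot2 at col 1 lands with bottom-row=0; cleared 0 line(s) (total 0); column heights now [0 2 2 1 0 0], max=2
Drop 2: Z rot1 at col 1 lands with bottom-row=2; cleared 0 line(s) (total 0); column heights now [0 4 5 1 0 0], max=5
Drop 3: I rot3 at col 2 lands with bottom-row=5; cleared 0 line(s) (total 0); column heights now [0 4 9 1 0 0], max=9
Drop 4: J rot3 at col 0 lands with bottom-row=4; cleared 0 line(s) (total 0); column heights now [5 7 9 1 0 0], max=9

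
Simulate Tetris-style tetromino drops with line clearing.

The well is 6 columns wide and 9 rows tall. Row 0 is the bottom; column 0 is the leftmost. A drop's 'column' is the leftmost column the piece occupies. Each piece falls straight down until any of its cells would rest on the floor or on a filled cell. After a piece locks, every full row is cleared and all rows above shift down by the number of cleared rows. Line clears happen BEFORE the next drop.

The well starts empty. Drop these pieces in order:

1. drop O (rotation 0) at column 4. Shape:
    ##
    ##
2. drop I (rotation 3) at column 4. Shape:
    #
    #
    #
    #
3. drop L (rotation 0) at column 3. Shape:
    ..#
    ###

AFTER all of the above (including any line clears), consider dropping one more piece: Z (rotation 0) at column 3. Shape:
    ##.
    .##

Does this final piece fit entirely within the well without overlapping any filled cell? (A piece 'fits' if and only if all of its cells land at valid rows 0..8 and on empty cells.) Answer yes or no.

Answer: no

Derivation:
Drop 1: O rot0 at col 4 lands with bottom-row=0; cleared 0 line(s) (total 0); column heights now [0 0 0 0 2 2], max=2
Drop 2: I rot3 at col 4 lands with bottom-row=2; cleared 0 line(s) (total 0); column heights now [0 0 0 0 6 2], max=6
Drop 3: L rot0 at col 3 lands with bottom-row=6; cleared 0 line(s) (total 0); column heights now [0 0 0 7 7 8], max=8
Test piece Z rot0 at col 3 (width 3): heights before test = [0 0 0 7 7 8]; fits = False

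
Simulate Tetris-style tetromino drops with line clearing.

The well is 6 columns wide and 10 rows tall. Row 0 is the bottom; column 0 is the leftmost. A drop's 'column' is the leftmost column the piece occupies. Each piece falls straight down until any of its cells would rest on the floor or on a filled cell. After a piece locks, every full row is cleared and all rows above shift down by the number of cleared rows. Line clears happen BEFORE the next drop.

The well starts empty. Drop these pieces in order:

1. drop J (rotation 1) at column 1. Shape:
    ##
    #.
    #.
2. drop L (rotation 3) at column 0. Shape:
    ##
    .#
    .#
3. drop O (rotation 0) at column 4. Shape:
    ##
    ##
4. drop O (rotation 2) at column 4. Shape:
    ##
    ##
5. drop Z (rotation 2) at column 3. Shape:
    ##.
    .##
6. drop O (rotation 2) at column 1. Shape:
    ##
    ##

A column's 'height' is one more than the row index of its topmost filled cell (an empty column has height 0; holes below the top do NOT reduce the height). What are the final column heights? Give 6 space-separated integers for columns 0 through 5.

Answer: 6 8 8 6 6 5

Derivation:
Drop 1: J rot1 at col 1 lands with bottom-row=0; cleared 0 line(s) (total 0); column heights now [0 3 3 0 0 0], max=3
Drop 2: L rot3 at col 0 lands with bottom-row=3; cleared 0 line(s) (total 0); column heights now [6 6 3 0 0 0], max=6
Drop 3: O rot0 at col 4 lands with bottom-row=0; cleared 0 line(s) (total 0); column heights now [6 6 3 0 2 2], max=6
Drop 4: O rot2 at col 4 lands with bottom-row=2; cleared 0 line(s) (total 0); column heights now [6 6 3 0 4 4], max=6
Drop 5: Z rot2 at col 3 lands with bottom-row=4; cleared 0 line(s) (total 0); column heights now [6 6 3 6 6 5], max=6
Drop 6: O rot2 at col 1 lands with bottom-row=6; cleared 0 line(s) (total 0); column heights now [6 8 8 6 6 5], max=8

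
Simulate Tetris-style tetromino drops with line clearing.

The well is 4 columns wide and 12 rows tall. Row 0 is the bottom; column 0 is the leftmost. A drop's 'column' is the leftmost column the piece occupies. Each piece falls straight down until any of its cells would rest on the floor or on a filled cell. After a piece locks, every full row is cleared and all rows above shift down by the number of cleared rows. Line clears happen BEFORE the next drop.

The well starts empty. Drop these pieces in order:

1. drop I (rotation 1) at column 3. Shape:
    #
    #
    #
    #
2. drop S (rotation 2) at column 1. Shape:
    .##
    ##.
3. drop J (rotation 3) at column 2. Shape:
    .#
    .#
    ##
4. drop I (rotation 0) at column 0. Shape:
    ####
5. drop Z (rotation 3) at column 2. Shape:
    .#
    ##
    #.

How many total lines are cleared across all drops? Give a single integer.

Drop 1: I rot1 at col 3 lands with bottom-row=0; cleared 0 line(s) (total 0); column heights now [0 0 0 4], max=4
Drop 2: S rot2 at col 1 lands with bottom-row=3; cleared 0 line(s) (total 0); column heights now [0 4 5 5], max=5
Drop 3: J rot3 at col 2 lands with bottom-row=5; cleared 0 line(s) (total 0); column heights now [0 4 6 8], max=8
Drop 4: I rot0 at col 0 lands with bottom-row=8; cleared 1 line(s) (total 1); column heights now [0 4 6 8], max=8
Drop 5: Z rot3 at col 2 lands with bottom-row=7; cleared 0 line(s) (total 1); column heights now [0 4 9 10], max=10

Answer: 1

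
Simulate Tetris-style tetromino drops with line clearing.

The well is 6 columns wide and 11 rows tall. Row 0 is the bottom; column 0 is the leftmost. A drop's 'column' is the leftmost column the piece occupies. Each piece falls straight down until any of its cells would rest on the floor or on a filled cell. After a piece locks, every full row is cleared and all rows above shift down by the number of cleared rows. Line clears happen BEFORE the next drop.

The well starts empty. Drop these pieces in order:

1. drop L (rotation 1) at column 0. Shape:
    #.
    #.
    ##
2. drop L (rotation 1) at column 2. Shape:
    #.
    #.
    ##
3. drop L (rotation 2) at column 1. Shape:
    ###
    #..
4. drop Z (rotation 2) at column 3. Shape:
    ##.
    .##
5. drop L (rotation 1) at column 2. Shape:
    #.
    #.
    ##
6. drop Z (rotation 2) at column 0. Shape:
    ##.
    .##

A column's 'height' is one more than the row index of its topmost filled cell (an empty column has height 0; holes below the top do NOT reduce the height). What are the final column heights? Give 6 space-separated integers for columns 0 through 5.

Answer: 10 10 9 6 5 4

Derivation:
Drop 1: L rot1 at col 0 lands with bottom-row=0; cleared 0 line(s) (total 0); column heights now [3 1 0 0 0 0], max=3
Drop 2: L rot1 at col 2 lands with bottom-row=0; cleared 0 line(s) (total 0); column heights now [3 1 3 1 0 0], max=3
Drop 3: L rot2 at col 1 lands with bottom-row=2; cleared 0 line(s) (total 0); column heights now [3 4 4 4 0 0], max=4
Drop 4: Z rot2 at col 3 lands with bottom-row=3; cleared 0 line(s) (total 0); column heights now [3 4 4 5 5 4], max=5
Drop 5: L rot1 at col 2 lands with bottom-row=5; cleared 0 line(s) (total 0); column heights now [3 4 8 6 5 4], max=8
Drop 6: Z rot2 at col 0 lands with bottom-row=8; cleared 0 line(s) (total 0); column heights now [10 10 9 6 5 4], max=10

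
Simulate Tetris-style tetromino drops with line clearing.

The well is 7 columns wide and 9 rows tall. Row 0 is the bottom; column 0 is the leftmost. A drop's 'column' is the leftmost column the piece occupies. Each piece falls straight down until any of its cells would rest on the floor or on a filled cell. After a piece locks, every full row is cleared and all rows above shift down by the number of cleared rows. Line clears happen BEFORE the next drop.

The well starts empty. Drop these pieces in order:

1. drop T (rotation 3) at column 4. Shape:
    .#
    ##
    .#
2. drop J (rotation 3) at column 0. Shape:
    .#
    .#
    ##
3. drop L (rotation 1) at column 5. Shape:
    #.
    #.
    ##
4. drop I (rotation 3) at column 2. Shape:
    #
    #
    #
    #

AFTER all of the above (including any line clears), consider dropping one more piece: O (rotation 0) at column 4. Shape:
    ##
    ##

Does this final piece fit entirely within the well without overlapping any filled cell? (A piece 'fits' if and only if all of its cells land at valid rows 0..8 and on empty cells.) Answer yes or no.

Drop 1: T rot3 at col 4 lands with bottom-row=0; cleared 0 line(s) (total 0); column heights now [0 0 0 0 2 3 0], max=3
Drop 2: J rot3 at col 0 lands with bottom-row=0; cleared 0 line(s) (total 0); column heights now [1 3 0 0 2 3 0], max=3
Drop 3: L rot1 at col 5 lands with bottom-row=3; cleared 0 line(s) (total 0); column heights now [1 3 0 0 2 6 4], max=6
Drop 4: I rot3 at col 2 lands with bottom-row=0; cleared 0 line(s) (total 0); column heights now [1 3 4 0 2 6 4], max=6
Test piece O rot0 at col 4 (width 2): heights before test = [1 3 4 0 2 6 4]; fits = True

Answer: yes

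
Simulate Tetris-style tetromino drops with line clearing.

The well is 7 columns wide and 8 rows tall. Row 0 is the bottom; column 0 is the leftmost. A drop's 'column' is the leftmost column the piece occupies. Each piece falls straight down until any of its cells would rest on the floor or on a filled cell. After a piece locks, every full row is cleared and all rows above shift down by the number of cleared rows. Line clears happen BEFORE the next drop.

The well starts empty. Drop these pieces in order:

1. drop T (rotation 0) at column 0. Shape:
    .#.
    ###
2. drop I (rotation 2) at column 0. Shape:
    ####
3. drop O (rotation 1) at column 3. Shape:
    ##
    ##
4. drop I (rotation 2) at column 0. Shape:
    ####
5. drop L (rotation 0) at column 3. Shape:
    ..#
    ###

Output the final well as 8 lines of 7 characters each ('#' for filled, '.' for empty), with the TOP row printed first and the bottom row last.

Answer: .....#.
...###.
####...
...##..
...##..
####...
.#.....
###....

Derivation:
Drop 1: T rot0 at col 0 lands with bottom-row=0; cleared 0 line(s) (total 0); column heights now [1 2 1 0 0 0 0], max=2
Drop 2: I rot2 at col 0 lands with bottom-row=2; cleared 0 line(s) (total 0); column heights now [3 3 3 3 0 0 0], max=3
Drop 3: O rot1 at col 3 lands with bottom-row=3; cleared 0 line(s) (total 0); column heights now [3 3 3 5 5 0 0], max=5
Drop 4: I rot2 at col 0 lands with bottom-row=5; cleared 0 line(s) (total 0); column heights now [6 6 6 6 5 0 0], max=6
Drop 5: L rot0 at col 3 lands with bottom-row=6; cleared 0 line(s) (total 0); column heights now [6 6 6 7 7 8 0], max=8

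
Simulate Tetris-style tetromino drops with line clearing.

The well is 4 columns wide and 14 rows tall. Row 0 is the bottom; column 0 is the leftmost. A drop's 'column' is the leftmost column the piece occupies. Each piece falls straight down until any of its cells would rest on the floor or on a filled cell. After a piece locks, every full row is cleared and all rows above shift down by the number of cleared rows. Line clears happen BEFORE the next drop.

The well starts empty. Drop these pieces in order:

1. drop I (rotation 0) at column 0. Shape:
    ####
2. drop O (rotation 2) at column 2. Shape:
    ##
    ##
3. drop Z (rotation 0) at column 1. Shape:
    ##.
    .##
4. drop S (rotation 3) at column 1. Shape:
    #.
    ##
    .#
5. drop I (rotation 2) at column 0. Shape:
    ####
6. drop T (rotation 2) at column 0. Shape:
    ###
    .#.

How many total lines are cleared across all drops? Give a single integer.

Drop 1: I rot0 at col 0 lands with bottom-row=0; cleared 1 line(s) (total 1); column heights now [0 0 0 0], max=0
Drop 2: O rot2 at col 2 lands with bottom-row=0; cleared 0 line(s) (total 1); column heights now [0 0 2 2], max=2
Drop 3: Z rot0 at col 1 lands with bottom-row=2; cleared 0 line(s) (total 1); column heights now [0 4 4 3], max=4
Drop 4: S rot3 at col 1 lands with bottom-row=4; cleared 0 line(s) (total 1); column heights now [0 7 6 3], max=7
Drop 5: I rot2 at col 0 lands with bottom-row=7; cleared 1 line(s) (total 2); column heights now [0 7 6 3], max=7
Drop 6: T rot2 at col 0 lands with bottom-row=7; cleared 0 line(s) (total 2); column heights now [9 9 9 3], max=9

Answer: 2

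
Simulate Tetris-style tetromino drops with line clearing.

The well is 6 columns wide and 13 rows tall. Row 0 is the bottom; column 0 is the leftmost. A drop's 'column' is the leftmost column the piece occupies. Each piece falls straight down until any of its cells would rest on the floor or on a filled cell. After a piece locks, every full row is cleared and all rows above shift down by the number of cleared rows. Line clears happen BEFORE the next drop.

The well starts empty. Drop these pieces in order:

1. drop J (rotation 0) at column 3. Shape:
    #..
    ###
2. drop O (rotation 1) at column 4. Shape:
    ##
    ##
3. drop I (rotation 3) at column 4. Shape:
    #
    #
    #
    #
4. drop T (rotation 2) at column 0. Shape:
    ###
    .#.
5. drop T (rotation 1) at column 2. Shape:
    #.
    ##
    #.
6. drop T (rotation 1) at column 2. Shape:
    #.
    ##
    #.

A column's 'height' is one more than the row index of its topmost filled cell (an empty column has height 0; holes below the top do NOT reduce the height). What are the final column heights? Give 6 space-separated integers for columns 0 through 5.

Drop 1: J rot0 at col 3 lands with bottom-row=0; cleared 0 line(s) (total 0); column heights now [0 0 0 2 1 1], max=2
Drop 2: O rot1 at col 4 lands with bottom-row=1; cleared 0 line(s) (total 0); column heights now [0 0 0 2 3 3], max=3
Drop 3: I rot3 at col 4 lands with bottom-row=3; cleared 0 line(s) (total 0); column heights now [0 0 0 2 7 3], max=7
Drop 4: T rot2 at col 0 lands with bottom-row=0; cleared 1 line(s) (total 1); column heights now [0 1 0 1 6 2], max=6
Drop 5: T rot1 at col 2 lands with bottom-row=0; cleared 0 line(s) (total 1); column heights now [0 1 3 2 6 2], max=6
Drop 6: T rot1 at col 2 lands with bottom-row=3; cleared 0 line(s) (total 1); column heights now [0 1 6 5 6 2], max=6

Answer: 0 1 6 5 6 2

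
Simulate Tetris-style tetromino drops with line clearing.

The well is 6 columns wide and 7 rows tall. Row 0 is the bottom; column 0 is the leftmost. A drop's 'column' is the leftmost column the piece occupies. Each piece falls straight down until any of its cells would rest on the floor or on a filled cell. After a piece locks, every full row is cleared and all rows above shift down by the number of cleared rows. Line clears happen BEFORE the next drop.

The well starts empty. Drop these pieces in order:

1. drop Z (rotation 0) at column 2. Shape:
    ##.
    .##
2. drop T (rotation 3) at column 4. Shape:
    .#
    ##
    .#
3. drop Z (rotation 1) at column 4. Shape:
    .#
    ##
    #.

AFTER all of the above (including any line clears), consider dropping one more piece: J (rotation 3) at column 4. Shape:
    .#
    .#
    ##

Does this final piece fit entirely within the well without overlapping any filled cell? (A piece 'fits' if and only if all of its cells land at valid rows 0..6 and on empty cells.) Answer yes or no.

Drop 1: Z rot0 at col 2 lands with bottom-row=0; cleared 0 line(s) (total 0); column heights now [0 0 2 2 1 0], max=2
Drop 2: T rot3 at col 4 lands with bottom-row=0; cleared 0 line(s) (total 0); column heights now [0 0 2 2 2 3], max=3
Drop 3: Z rot1 at col 4 lands with bottom-row=2; cleared 0 line(s) (total 0); column heights now [0 0 2 2 4 5], max=5
Test piece J rot3 at col 4 (width 2): heights before test = [0 0 2 2 4 5]; fits = False

Answer: no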